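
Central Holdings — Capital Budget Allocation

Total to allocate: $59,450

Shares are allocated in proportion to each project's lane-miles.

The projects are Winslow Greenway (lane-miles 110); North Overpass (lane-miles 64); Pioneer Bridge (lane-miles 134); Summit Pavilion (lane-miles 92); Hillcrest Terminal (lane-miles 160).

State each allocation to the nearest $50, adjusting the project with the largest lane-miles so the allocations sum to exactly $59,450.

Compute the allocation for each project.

Sum of lane-miles: 560.
Pro-rata amounts: Winslow Greenway 110/560 × $59,450 = 11,677.68; North Overpass 64/560 × $59,450 = 6,794.29; Pioneer Bridge 134/560 × $59,450 = 14,225.54; Summit Pavilion 92/560 × $59,450 = 9,766.79; Hillcrest Terminal 160/560 × $59,450 = 16,985.71.
At nearest $50: Winslow Greenway $11,700; North Overpass $6,800; Pioneer Bridge $14,250; Summit Pavilion $9,750; Hillcrest Terminal $17,000. Sum = $59,500.
Difference $59,450 − $59,500 = −$50 applied to largest lane-miles (Hillcrest Terminal): Hillcrest Terminal becomes $16,950.

Winslow Greenway: $11,700 | North Overpass: $6,800 | Pioneer Bridge: $14,250 | Summit Pavilion: $9,750 | Hillcrest Terminal: $16,950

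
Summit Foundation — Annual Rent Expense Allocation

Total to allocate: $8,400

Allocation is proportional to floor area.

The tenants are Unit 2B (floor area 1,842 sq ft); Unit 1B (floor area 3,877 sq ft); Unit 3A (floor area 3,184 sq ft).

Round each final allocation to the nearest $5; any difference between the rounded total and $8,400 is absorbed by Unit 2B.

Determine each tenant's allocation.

Unit 2B: $1,735 · Unit 1B: $3,660 · Unit 3A: $3,005

Combined floor area = 8,903.
Unrounded shares: Unit 2B 1,842/8,903 × $8,400 = 1,737.93; Unit 1B 3,877/8,903 × $8,400 = 3,657.96; Unit 3A 3,184/8,903 × $8,400 = 3,004.11.
Rounded to nearest $5: Unit 2B $1,740; Unit 1B $3,660; Unit 3A $3,005. Sum = $8,405.
Difference $8,400 − $8,405 = −$5 applied to Unit 2B: Unit 2B becomes $1,735.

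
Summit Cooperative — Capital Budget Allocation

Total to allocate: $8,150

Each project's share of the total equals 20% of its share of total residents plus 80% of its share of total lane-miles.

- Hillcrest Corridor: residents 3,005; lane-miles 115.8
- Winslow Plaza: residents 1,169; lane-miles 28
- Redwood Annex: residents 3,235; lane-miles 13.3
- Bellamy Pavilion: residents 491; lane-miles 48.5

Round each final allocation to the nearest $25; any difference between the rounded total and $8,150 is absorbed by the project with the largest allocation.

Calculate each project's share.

Residents total 7,900; lane-miles total 205.6.
Combined weights (20% residents + 80% lane-miles): Hillcrest Corridor 0.5267; Winslow Plaza 0.1385; Redwood Annex 0.1336; Bellamy Pavilion 0.2011.
Raw shares: Hillcrest Corridor 4,292.28; Winslow Plaza 1,129.14; Redwood Annex 1,089.25; Bellamy Pavilion 1,639.34.
After rounding ($25): Hillcrest Corridor $4,300; Winslow Plaza $1,125; Redwood Annex $1,100; Bellamy Pavilion $1,650. Sum = $8,175.
Difference $8,150 − $8,175 = −$25 applied to largest allocation (Hillcrest Corridor): Hillcrest Corridor becomes $4,275.

Hillcrest Corridor: $4,275 · Winslow Plaza: $1,125 · Redwood Annex: $1,100 · Bellamy Pavilion: $1,650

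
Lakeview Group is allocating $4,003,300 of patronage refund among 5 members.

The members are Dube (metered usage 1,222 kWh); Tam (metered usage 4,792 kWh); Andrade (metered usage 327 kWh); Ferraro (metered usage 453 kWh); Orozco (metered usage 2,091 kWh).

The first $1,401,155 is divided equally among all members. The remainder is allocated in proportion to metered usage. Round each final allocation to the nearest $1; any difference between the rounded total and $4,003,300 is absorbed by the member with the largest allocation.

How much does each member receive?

Dube: $638,117 | Tam: $1,683,662 | Andrade: $375,999 | Ferraro: $412,901 | Orozco: $892,621

Equal tier: $1,401,155 ÷ 5 = $280,231 apiece.
Remainder $2,602,145 by metered usage (total 8,885): Dube 357,886.46 → $357,886; Tam 1,403,430.37 → $1,403,430; Andrade 95,768.31 → $95,768; Ferraro 132,669.86 → $132,670; Orozco 612,390.01 → $612,390.
Rounding difference +$1 on remainder applied to Tam.
Totals: Dube $280,231 + $357,886 = $638,117; Tam $280,231 + $1,403,431 = $1,683,662; Andrade $280,231 + $95,768 = $375,999; Ferraro $280,231 + $132,670 = $412,901; Orozco $280,231 + $612,390 = $892,621.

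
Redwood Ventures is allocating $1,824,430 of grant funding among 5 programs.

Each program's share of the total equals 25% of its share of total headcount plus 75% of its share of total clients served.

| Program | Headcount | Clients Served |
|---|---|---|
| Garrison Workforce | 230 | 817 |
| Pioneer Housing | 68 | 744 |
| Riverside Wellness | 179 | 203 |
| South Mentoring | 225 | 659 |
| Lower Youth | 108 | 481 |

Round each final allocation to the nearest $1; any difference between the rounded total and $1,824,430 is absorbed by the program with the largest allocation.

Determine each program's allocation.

Headcount total 810; clients served total 2,904.
Blended shares (25% headcount + 75% clients served): Garrison Workforce 0.2820; Pioneer Housing 0.2131; Riverside Wellness 0.1077; South Mentoring 0.2396; Lower Youth 0.1576.
Raw shares: Garrison Workforce 514,470.51; Pioneer Housing 388,852.47; Riverside Wellness 196,444.77; South Mentoring 437,207.73; Lower Youth 287,454.53.
Rounded to nearest $1: Garrison Workforce $514,471; Pioneer Housing $388,852; Riverside Wellness $196,445; South Mentoring $437,208; Lower Youth $287,455. Sum = $1,824,431.
Difference $1,824,430 − $1,824,431 = −$1 applied to largest allocation (Garrison Workforce): Garrison Workforce becomes $514,470.

Garrison Workforce: $514,470 · Pioneer Housing: $388,852 · Riverside Wellness: $196,445 · South Mentoring: $437,208 · Lower Youth: $287,455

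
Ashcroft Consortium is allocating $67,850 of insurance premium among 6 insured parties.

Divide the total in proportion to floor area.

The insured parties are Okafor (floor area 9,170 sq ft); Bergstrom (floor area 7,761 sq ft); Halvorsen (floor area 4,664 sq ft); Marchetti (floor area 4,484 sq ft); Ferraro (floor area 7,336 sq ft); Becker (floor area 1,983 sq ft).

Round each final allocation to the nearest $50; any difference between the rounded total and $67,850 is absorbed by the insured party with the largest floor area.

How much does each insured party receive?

Okafor: $17,550 | Bergstrom: $14,900 | Halvorsen: $8,950 | Marchetti: $8,600 | Ferraro: $14,050 | Becker: $3,800

Total floor area = 35,398.
Pro-rata amounts: Okafor 9,170/35,398 × $67,850 = 17,576.83; Bergstrom 7,761/35,398 × $67,850 = 14,876.09; Halvorsen 4,664/35,398 × $67,850 = 8,939.84; Marchetti 4,484/35,398 × $67,850 = 8,594.82; Ferraro 7,336/35,398 × $67,850 = 14,061.46; Becker 1,983/35,398 × $67,850 = 3,800.96.
Rounded to nearest $50: Okafor $17,600; Bergstrom $14,900; Halvorsen $8,950; Marchetti $8,600; Ferraro $14,050; Becker $3,800. Sum = $67,900.
Difference $67,850 − $67,900 = −$50 applied to largest floor area (Okafor): Okafor becomes $17,550.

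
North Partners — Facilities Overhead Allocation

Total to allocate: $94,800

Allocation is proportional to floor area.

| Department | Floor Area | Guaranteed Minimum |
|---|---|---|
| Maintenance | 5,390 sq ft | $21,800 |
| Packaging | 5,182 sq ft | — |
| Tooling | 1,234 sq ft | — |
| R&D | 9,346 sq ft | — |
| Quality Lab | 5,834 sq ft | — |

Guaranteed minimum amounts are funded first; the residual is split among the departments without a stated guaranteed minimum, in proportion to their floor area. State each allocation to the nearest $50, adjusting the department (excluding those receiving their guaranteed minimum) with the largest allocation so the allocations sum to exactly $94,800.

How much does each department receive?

Maintenance: $21,800 | Packaging: $17,500 | Tooling: $4,150 | R&D: $31,650 | Quality Lab: $19,700

Guaranteed amounts: Maintenance $21,800. Residual $73,000.
Residual split over remaining floor area 21,596: Packaging 17,516.48 → $17,500; Tooling 4,171.24 → $4,150; R&D 31,591.87 → $31,600; Quality Lab 19,720.41 → $19,700.
Rounding difference +$50 applied to R&D → $31,650.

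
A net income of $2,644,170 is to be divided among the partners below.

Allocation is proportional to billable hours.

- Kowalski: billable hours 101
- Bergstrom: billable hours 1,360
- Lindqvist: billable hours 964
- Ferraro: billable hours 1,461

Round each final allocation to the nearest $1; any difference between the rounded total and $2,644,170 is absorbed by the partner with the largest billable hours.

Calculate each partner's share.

Kowalski: $68,724; Bergstrom: $925,391; Lindqvist: $655,939; Ferraro: $994,116

Combined billable hours = 3,886.
Pro-rata amounts: Kowalski 101/3,886 × $2,644,170 = 68,723.92; Bergstrom 1,360/3,886 × $2,644,170 = 925,391.46; Lindqvist 964/3,886 × $2,644,170 = 655,939.24; Ferraro 1,461/3,886 × $2,644,170 = 994,115.38.
Rounded to nearest $1: Kowalski $68,724; Bergstrom $925,391; Lindqvist $655,939; Ferraro $994,115. Sum = $2,644,169.
Difference $2,644,170 − $2,644,169 = +$1 applied to largest billable hours (Ferraro): Ferraro becomes $994,116.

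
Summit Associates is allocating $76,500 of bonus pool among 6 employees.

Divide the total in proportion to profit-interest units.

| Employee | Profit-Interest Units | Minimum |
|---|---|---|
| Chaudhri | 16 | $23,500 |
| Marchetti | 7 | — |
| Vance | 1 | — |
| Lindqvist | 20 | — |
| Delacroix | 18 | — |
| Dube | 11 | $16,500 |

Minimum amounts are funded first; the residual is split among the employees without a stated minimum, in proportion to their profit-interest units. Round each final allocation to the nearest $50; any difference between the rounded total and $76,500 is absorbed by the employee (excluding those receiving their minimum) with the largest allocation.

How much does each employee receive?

Chaudhri: $23,500; Marchetti: $5,550; Vance: $800; Lindqvist: $15,850; Delacroix: $14,300; Dube: $16,500

Minimums first: Chaudhri $23,500; Dube $16,500. Remaining pool $36,500.
Remaining pool split over remaining profit-interest units 46: Marchetti 5,554.35 → $5,550; Vance 793.48 → $800; Lindqvist 15,869.57 → $15,850; Delacroix 14,282.61 → $14,300.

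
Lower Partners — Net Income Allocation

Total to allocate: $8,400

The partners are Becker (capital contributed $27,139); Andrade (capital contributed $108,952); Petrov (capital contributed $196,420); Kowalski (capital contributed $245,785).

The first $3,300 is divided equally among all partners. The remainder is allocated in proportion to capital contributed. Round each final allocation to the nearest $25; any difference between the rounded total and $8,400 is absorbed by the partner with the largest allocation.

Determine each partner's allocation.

First tranche $3,300 split equally: $825 each.
Remainder $5,100 by capital contributed (total 578,296): Becker 239.34 → $250; Andrade 960.85 → $950; Petrov 1,732.23 → $1,725; Kowalski 2,167.58 → $2,175.
Totals: Becker $825 + $250 = $1,075; Andrade $825 + $950 = $1,775; Petrov $825 + $1,725 = $2,550; Kowalski $825 + $2,175 = $3,000.

Becker: $1,075 | Andrade: $1,775 | Petrov: $2,550 | Kowalski: $3,000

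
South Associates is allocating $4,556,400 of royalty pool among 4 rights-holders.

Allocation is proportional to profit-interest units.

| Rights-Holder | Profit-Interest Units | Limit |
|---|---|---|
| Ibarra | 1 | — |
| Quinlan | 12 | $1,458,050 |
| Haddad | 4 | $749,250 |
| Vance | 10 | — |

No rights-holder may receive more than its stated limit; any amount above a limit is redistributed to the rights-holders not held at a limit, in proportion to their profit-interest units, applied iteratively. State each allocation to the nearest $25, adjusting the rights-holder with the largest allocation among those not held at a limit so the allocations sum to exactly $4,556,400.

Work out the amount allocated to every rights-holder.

Combined profit-interest units = 27.
Pro-rata shares before constraints: Ibarra 168,755.56; Quinlan 2,025,066.67; Haddad 675,022.22; Vance 1,687,555.56.
Held at cap: Quinlan ($1,458,050); remaining pool $3,098,350 reallocated over remaining profit-interest units 15.
Held at cap: Haddad ($749,250); remaining pool $2,349,100 reallocated over remaining profit-interest units 11.
Remaining shares: Ibarra 213,554.55 → $213,550; Vance 2,135,545.45 → $2,135,550.

Ibarra: $213,550 · Quinlan: $1,458,050 · Haddad: $749,250 · Vance: $2,135,550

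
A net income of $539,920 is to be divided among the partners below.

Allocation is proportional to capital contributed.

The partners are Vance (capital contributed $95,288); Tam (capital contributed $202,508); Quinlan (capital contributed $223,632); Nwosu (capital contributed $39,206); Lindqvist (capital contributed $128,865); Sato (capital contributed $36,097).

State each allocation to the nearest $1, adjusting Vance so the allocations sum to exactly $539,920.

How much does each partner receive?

Capital contributed total: 725,596.
Proportional shares: Vance 95,288/725,596 × $539,920 = 70,904.33; Tam 202,508/725,596 × $539,920 = 150,687.32; Quinlan 223,632/725,596 × $539,920 = 166,405.81; Nwosu 39,206/725,596 × $539,920 = 29,173.40; Lindqvist 128,865/725,596 × $539,920 = 95,889.16; Sato 36,097/725,596 × $539,920 = 26,859.98.
Rounded to nearest $1: Vance $70,904; Tam $150,687; Quinlan $166,406; Nwosu $29,173; Lindqvist $95,889; Sato $26,860. Sum = $539,919.
Difference $539,920 − $539,919 = +$1 applied to Vance: Vance becomes $70,905.

Vance: $70,905 | Tam: $150,687 | Quinlan: $166,406 | Nwosu: $29,173 | Lindqvist: $95,889 | Sato: $26,860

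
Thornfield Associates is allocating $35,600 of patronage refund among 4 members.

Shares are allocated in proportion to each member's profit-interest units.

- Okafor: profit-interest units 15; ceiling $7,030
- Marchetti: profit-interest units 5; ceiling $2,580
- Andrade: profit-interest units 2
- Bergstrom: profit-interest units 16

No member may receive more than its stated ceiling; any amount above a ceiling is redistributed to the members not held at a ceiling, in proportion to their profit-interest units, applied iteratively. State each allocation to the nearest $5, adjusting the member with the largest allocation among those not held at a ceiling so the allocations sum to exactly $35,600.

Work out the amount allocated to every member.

Profit-interest units total: 38.
Pro-rata shares before constraints: Okafor 14,052.63; Marchetti 4,684.21; Andrade 1,873.68; Bergstrom 14,989.47.
Capped: Okafor ($7,030), Marchetti ($2,580); balance $25,990 reallocated over remaining profit-interest units 18.
Redistributed shares: Andrade 2,887.78 → $2,890; Bergstrom 23,102.22 → $23,100.

Okafor: $7,030 | Marchetti: $2,580 | Andrade: $2,890 | Bergstrom: $23,100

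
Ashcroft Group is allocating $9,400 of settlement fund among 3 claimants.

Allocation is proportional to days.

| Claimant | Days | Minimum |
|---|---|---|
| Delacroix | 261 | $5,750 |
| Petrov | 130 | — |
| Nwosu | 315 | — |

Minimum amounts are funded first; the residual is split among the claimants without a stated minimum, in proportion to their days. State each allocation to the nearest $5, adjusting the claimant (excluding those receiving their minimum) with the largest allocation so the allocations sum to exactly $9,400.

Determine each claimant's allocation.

Delacroix: $5,750 | Petrov: $1,065 | Nwosu: $2,585

Minimums first: Delacroix $5,750. Balance $3,650.
Balance split over remaining days 445: Petrov 1,066.29 → $1,065; Nwosu 2,583.71 → $2,585.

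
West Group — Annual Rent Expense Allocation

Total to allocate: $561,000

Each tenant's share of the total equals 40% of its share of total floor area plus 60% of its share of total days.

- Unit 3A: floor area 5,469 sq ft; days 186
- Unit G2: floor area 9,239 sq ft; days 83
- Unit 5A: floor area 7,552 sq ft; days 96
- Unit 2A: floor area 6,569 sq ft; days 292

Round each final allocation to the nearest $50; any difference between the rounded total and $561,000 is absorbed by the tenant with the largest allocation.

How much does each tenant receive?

Floor area total 28,829; days total 657.
Blended shares (40% floor area + 60% days): Unit 3A 0.2457; Unit G2 0.2040; Unit 5A 0.1925; Unit 2A 0.3578.
Unrounded shares: Unit 3A 137,862.91; Unit G2 114,438.08; Unit 5A 107,967.04; Unit 2A 200,731.97.
At nearest $50: Unit 3A $137,850; Unit G2 $114,450; Unit 5A $107,950; Unit 2A $200,750. Sum = $561,000.
Rounded total matches; no reconciliation needed.

Unit 3A: $137,850 | Unit G2: $114,450 | Unit 5A: $107,950 | Unit 2A: $200,750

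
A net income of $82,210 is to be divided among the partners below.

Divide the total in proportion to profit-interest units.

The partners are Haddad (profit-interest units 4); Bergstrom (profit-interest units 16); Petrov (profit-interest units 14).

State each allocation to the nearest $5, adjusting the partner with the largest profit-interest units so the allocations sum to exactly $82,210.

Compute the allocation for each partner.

Total profit-interest units = 4 + 16 + 14 = 34.
Unrounded shares: Haddad 9,671.76; Bergstrom 38,687.06; Petrov 33,851.18.
After rounding ($5): Haddad $9,670; Bergstrom $38,685; Petrov $33,850. Sum = $82,205.
Difference $82,210 − $82,205 = +$5 applied to largest profit-interest units (Bergstrom): Bergstrom becomes $38,690.

Haddad: $9,670 | Bergstrom: $38,690 | Petrov: $33,850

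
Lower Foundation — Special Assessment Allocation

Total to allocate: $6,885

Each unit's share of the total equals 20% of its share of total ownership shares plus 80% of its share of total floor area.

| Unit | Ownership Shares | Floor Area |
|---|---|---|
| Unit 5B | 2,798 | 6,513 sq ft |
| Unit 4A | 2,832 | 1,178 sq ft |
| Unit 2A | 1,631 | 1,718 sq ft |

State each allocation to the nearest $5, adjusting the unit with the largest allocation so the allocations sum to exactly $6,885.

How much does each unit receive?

Unit 5B: $4,345 | Unit 4A: $1,225 | Unit 2A: $1,315

Totals — ownership shares 7,261, floor area 9,409.
Combined weights (20% ownership shares + 80% floor area): Unit 5B 0.6308; Unit 4A 0.1782; Unit 2A 0.1910.
Proportional shares: Unit 5B 4,343.31; Unit 4A 1,226.67; Unit 2A 1,315.02.
At nearest $5: Unit 5B $4,345; Unit 4A $1,225; Unit 2A $1,315. Sum = $6,885.
Rounded total matches; no reconciliation needed.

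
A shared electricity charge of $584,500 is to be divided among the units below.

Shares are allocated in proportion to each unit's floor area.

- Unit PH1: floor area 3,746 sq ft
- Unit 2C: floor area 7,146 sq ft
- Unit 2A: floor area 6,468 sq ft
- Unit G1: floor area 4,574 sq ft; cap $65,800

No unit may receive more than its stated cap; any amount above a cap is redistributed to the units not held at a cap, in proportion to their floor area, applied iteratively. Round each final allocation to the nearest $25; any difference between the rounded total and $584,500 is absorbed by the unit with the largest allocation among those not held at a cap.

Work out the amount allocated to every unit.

Unit PH1: $111,925 · Unit 2C: $213,525 · Unit 2A: $193,250 · Unit G1: $65,800

Combined floor area = 21,934.
Proportional shares (ignoring caps): Unit PH1 99,823.88; Unit 2C 190,427.51; Unit 2A 172,360.08; Unit G1 121,888.53.
Capped: Unit G1 ($65,800); balance $518,700 reallocated over remaining floor area 17,360.
Remaining shares: Unit PH1 111,926.85 → $111,925; Unit 2C 213,515.56 → $213,525; Unit 2A 193,257.58 → $193,250.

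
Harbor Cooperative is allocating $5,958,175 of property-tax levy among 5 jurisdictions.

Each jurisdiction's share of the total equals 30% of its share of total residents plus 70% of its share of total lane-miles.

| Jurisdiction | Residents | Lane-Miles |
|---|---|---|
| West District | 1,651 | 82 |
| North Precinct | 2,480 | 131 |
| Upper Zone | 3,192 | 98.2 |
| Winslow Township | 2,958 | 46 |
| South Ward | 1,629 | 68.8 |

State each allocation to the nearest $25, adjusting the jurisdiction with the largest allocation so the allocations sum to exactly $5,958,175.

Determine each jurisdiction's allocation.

West District: $1,050,600 | North Precinct: $1,654,750 | Upper Zone: $1,440,475 | Winslow Township: $894,300 | South Ward: $918,050

Residents total 11,910; lane-miles total 426.
Composite weights (30% residents + 70% lane-miles): West District 0.1763; North Precinct 0.2777; Upper Zone 0.2418; Winslow Township 0.1501; South Ward 0.1541.
Unrounded shares: West District 1,050,597.17; North Precinct 1,654,744.46; Upper Zone 1,440,475.35; Winslow Township 894,296.27; South Ward 918,061.75.
After rounding ($25): West District $1,050,600; North Precinct $1,654,750; Upper Zone $1,440,475; Winslow Township $894,300; South Ward $918,050. Sum = $5,958,175.
Rounded total matches; no reconciliation needed.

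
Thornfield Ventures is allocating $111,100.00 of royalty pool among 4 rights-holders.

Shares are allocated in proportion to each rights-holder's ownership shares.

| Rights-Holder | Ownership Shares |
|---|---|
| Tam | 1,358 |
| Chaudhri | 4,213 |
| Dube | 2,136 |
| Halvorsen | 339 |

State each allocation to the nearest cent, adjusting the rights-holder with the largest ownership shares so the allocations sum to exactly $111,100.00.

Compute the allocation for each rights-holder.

Ownership shares total: 1,358 + 4,213 + 2,136 + 339 = 8,046.
Unrounded shares: Tam 18,751.4044; Chaudhri 58,173.5396; Dube 29,494.1089; Halvorsen 4,680.9471.
At nearest cent: Tam $18,751.40; Chaudhri $58,173.54; Dube $29,494.11; Halvorsen $4,680.95. Sum = $111,100.00.
Rounded total matches; no reconciliation needed.

Tam: $18,751.40 · Chaudhri: $58,173.54 · Dube: $29,494.11 · Halvorsen: $4,680.95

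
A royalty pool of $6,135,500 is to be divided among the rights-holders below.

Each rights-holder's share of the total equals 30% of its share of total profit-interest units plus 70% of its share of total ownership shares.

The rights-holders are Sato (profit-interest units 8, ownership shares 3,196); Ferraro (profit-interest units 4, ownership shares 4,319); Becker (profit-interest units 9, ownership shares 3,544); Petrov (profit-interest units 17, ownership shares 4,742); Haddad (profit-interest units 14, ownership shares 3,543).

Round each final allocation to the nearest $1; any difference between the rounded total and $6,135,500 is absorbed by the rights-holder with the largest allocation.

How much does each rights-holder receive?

Sato: $992,769 · Ferraro: $1,100,514 · Becker: $1,105,430 · Petrov: $1,654,593 · Haddad: $1,282,194

Profit-interest units total 52; ownership shares total 19,344.
Blended shares (30% profit-interest units + 70% ownership shares): Sato 0.1618; Ferraro 0.1794; Becker 0.1802; Petrov 0.2697; Haddad 0.2090.
Proportional shares: Sato 992,768.56; Ferraro 1,100,514.08; Becker 1,105,430.35; Petrov 1,654,593.12; Haddad 1,282,193.90.
After rounding ($1): Sato $992,769; Ferraro $1,100,514; Becker $1,105,430; Petrov $1,654,593; Haddad $1,282,194. Sum = $6,135,500.
Rounded total matches; no reconciliation needed.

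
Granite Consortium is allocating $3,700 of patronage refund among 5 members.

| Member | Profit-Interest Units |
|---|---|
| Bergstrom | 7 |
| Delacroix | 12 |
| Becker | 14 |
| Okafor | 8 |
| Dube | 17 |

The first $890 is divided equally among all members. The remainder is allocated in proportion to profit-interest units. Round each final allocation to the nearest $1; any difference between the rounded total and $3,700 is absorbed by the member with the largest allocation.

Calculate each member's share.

Bergstrom: $517 | Delacroix: $759 | Becker: $856 | Okafor: $566 | Dube: $1,002

First tranche $890 split equally: $178 each.
Remainder $2,810 by profit-interest units (total 58): Bergstrom 339.14 → $339; Delacroix 581.38 → $581; Becker 678.28 → $678; Okafor 387.59 → $388; Dube 823.62 → $824.
Totals: Bergstrom $178 + $339 = $517; Delacroix $178 + $581 = $759; Becker $178 + $678 = $856; Okafor $178 + $388 = $566; Dube $178 + $824 = $1,002.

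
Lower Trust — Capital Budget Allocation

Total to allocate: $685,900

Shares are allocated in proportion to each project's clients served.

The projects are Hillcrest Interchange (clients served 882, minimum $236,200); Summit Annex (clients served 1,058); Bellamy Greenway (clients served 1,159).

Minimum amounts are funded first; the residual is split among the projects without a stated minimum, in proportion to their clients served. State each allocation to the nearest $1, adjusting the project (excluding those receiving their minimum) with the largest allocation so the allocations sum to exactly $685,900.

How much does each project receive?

Guaranteed amounts: Hillcrest Interchange $236,200. Remaining pool $449,700.
Remaining pool split over remaining clients served 2,217: Summit Annex 214,606.495 → $214,606; Bellamy Greenway 235,093.505 → $235,094.

Hillcrest Interchange: $236,200 · Summit Annex: $214,606 · Bellamy Greenway: $235,094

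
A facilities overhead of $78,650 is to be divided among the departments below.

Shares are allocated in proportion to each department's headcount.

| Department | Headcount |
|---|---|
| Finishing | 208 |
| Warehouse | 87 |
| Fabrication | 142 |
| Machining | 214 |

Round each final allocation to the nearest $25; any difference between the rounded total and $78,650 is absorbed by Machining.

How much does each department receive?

Headcount total: 651.
Pro-rata amounts: Finishing 208/651 × $78,650 = 25,129.34; Warehouse 87/651 × $78,650 = 10,510.83; Fabrication 142/651 × $78,650 = 17,155.61; Machining 214/651 × $78,650 = 25,854.22.
Rounded to nearest $25: Finishing $25,125; Warehouse $10,500; Fabrication $17,150; Machining $25,850. Sum = $78,625.
Difference $78,650 − $78,625 = +$25 applied to Machining: Machining becomes $25,875.

Finishing: $25,125; Warehouse: $10,500; Fabrication: $17,150; Machining: $25,875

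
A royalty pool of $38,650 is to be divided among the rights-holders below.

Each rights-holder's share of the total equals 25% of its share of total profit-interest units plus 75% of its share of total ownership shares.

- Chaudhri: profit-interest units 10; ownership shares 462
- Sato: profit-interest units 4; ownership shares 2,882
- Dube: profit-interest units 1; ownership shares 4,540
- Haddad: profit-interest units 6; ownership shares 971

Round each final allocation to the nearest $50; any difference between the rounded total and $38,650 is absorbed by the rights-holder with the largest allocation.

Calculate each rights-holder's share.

Chaudhri: $6,100 | Sato: $11,250 | Dube: $15,350 | Haddad: $5,950

Profit-interest units total 21; ownership shares total 8,855.
Blended shares (25% profit-interest units + 75% ownership shares): Chaudhri 0.1582; Sato 0.2917; Dube 0.3964; Haddad 0.1537.
Proportional shares: Chaudhri 6,113.58; Sato 11,274.92; Dube 15,322.15; Haddad 5,939.35.
At nearest $50: Chaudhri $6,100; Sato $11,250; Dube $15,300; Haddad $5,950. Sum = $38,600.
Difference $38,650 − $38,600 = +$50 applied to largest allocation (Dube): Dube becomes $15,350.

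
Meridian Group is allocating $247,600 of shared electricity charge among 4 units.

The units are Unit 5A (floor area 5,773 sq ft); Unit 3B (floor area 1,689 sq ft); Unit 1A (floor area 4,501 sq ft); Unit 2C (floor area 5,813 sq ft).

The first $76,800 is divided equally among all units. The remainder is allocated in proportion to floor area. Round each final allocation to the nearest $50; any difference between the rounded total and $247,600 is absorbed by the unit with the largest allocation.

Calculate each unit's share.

Unit 5A: $74,650 · Unit 3B: $35,450 · Unit 1A: $62,450 · Unit 2C: $75,050

First tranche $76,800 split equally: $19,200 each.
Remainder $170,800 by floor area (total 17,776): Unit 5A 55,469.64 → $55,450; Unit 3B 16,228.69 → $16,250; Unit 1A 43,247.68 → $43,250; Unit 2C 55,853.98 → $55,850.
Totals: Unit 5A $19,200 + $55,450 = $74,650; Unit 3B $19,200 + $16,250 = $35,450; Unit 1A $19,200 + $43,250 = $62,450; Unit 2C $19,200 + $55,850 = $75,050.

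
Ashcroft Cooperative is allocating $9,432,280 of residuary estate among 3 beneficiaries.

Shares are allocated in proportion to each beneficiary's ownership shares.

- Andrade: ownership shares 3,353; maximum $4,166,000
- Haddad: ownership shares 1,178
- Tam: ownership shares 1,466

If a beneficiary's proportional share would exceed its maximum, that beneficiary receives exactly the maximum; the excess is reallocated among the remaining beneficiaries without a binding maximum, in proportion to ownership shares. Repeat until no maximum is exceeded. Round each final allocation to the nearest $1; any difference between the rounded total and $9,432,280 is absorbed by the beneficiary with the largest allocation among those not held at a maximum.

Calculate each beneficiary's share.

Total ownership shares = 5,997.
Pro-rata shares before constraints: Andrade 5,273,709.33; Haddad 1,852,797.37; Tam 2,305,773.30.
Held at cap: Andrade ($4,166,000); residual $5,266,280 reallocated over remaining ownership shares 2,644.
Remaining shares: Haddad 2,346,322.93 → $2,346,323; Tam 2,919,957.07 → $2,919,957.

Andrade: $4,166,000 · Haddad: $2,346,323 · Tam: $2,919,957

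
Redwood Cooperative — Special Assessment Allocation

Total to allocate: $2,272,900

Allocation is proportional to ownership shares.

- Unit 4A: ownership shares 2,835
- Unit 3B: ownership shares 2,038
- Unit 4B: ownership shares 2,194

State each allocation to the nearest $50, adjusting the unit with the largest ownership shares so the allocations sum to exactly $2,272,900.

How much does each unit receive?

Ownership shares total: 2,835 + 2,038 + 2,194 = 7,067.
Pro-rata amounts: Unit 4A 911,797.30; Unit 3B 655,464.86; Unit 4B 705,637.84.
After rounding ($50): Unit 4A $911,800; Unit 3B $655,450; Unit 4B $705,650. Sum = $2,272,900.
Rounded total matches; no reconciliation needed.

Unit 4A: $911,800; Unit 3B: $655,450; Unit 4B: $705,650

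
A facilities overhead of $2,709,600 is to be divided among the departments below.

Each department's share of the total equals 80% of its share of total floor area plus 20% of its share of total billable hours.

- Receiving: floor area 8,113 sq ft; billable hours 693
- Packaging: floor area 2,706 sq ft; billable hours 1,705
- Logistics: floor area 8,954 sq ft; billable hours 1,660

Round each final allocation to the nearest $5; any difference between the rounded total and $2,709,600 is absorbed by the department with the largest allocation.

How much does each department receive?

Totals — floor area 19,773, billable hours 4,058.
Combined weights (80% floor area + 20% billable hours): Receiving 0.3624; Packaging 0.1935; Logistics 0.4441.
Raw shares: Receiving 981,959.97; Packaging 524,346.00; Logistics 1,203,294.03.
At nearest $5: Receiving $981,960; Packaging $524,345; Logistics $1,203,295. Sum = $2,709,600.
No rounding difference to absorb.

Receiving: $981,960 · Packaging: $524,345 · Logistics: $1,203,295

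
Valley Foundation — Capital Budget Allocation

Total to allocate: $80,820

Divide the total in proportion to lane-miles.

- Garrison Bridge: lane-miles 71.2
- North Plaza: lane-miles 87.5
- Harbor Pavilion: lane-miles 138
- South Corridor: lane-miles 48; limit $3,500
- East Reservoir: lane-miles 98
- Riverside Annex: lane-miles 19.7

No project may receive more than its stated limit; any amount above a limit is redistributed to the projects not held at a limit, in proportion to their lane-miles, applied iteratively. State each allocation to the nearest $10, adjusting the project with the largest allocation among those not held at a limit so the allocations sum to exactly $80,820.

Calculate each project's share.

Total lane-miles = 462.4.
Unconstrained shares: Garrison Bridge 12,444.60; North Plaza 15,293.58; Harbor Pavilion 24,120.16; South Corridor 8,389.62; East Reservoir 17,128.81; Riverside Annex 3,443.24.
Cap binds for South Corridor ($3,500); remaining pool $77,320 reallocated over remaining lane-miles 414.4.
Remaining shares: Garrison Bridge 13,284.71 → $13,280; North Plaza 16,326.01 → $16,330; Harbor Pavilion 25,748.46 → $25,750; East Reservoir 18,285.14 → $18,290; Riverside Annex 3,675.69 → $3,680.
Rounding difference −$10 applied to Harbor Pavilion → $25,740.

Garrison Bridge: $13,280 · North Plaza: $16,330 · Harbor Pavilion: $25,740 · South Corridor: $3,500 · East Reservoir: $18,290 · Riverside Annex: $3,680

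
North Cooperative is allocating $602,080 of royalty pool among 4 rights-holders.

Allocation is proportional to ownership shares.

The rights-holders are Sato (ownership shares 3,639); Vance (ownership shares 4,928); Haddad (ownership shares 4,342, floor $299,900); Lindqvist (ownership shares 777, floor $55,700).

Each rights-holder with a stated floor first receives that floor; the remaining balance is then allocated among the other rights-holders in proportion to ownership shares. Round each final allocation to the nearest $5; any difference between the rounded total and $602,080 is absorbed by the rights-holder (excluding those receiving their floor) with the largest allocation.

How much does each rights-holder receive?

Guaranteed amounts: Haddad $299,900; Lindqvist $55,700. Balance $246,480.
Balance split over remaining ownership shares 8,567: Sato 104,697.18 → $104,695; Vance 141,782.82 → $141,785.

Sato: $104,695; Vance: $141,785; Haddad: $299,900; Lindqvist: $55,700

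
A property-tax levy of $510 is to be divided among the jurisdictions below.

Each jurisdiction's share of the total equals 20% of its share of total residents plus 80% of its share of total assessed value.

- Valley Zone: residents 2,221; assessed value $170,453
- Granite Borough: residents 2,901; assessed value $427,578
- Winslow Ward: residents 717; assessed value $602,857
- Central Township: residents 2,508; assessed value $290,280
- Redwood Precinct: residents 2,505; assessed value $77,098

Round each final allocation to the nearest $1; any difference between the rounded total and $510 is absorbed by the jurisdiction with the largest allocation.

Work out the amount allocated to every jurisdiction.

Valley Zone: $65 | Granite Borough: $139 | Winslow Ward: $163 | Central Township: $99 | Redwood Precinct: $44

Residents total 10,852; assessed value total 1,568,266.
Composite weights (20% residents + 80% assessed value): Valley Zone 0.1279; Granite Borough 0.2716; Winslow Ward 0.3207; Central Township 0.1943; Redwood Precinct 0.0855.
Raw shares: Valley Zone 65.22; Granite Borough 138.51; Winslow Ward 163.58; Central Township 99.09; Redwood Precinct 43.60.
At nearest $1: Valley Zone $65; Granite Borough $139; Winslow Ward $164; Central Township $99; Redwood Precinct $44. Sum = $511.
Difference $510 − $511 = −$1 applied to largest allocation (Winslow Ward): Winslow Ward becomes $163.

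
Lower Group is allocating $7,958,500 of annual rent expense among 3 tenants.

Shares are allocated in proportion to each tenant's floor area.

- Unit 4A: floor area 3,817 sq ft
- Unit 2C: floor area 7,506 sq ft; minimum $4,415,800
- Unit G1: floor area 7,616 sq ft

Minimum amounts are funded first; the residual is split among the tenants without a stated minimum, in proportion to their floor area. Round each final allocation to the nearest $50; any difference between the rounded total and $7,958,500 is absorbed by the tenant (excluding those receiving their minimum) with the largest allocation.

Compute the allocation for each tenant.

Unit 4A: $1,182,750; Unit 2C: $4,415,800; Unit G1: $2,359,950

Minimums first: Unit 2C $4,415,800. Balance $3,542,700.
Balance split over remaining floor area 11,433: Unit 4A 1,182,759.20 → $1,182,750; Unit G1 2,359,940.80 → $2,359,950.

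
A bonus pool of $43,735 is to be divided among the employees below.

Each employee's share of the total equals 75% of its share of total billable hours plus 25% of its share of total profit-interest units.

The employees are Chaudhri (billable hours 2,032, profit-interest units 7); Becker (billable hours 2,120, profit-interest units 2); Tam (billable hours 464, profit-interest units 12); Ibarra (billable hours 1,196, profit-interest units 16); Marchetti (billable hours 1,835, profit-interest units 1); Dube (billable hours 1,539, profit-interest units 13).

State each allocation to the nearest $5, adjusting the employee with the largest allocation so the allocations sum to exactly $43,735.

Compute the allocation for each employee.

Chaudhri: $8,760 | Becker: $8,000 | Tam: $4,230 | Ibarra: $7,700 | Marchetti: $6,765 | Dube: $8,280

Totals — billable hours 9,186, profit-interest units 51.
Combined weights (75% billable hours + 25% profit-interest units): Chaudhri 0.2002; Becker 0.1829; Tam 0.0967; Ibarra 0.1761; Marchetti 0.1547; Dube 0.1894.
Unrounded shares: Chaudhri 8,756.55; Becker 7,998.84; Tam 4,229.49; Ibarra 7,700.86; Marchetti 6,766.78; Dube 8,282.48.
At nearest $5: Chaudhri $8,755; Becker $8,000; Tam $4,230; Ibarra $7,700; Marchetti $6,765; Dube $8,280. Sum = $43,730.
Difference $43,735 − $43,730 = +$5 applied to largest allocation (Chaudhri): Chaudhri becomes $8,760.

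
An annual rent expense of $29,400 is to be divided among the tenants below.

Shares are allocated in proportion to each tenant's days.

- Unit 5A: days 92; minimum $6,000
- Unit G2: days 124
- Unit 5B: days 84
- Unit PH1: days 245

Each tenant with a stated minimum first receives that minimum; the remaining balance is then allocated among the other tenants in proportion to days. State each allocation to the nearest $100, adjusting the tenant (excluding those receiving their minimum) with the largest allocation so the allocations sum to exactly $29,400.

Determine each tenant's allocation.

Unit 5A: $6,000 · Unit G2: $6,400 · Unit 5B: $4,300 · Unit PH1: $12,700

Minimums first: Unit 5A $6,000. Balance $23,400.
Balance split over remaining days 453: Unit G2 6,405.30 → $6,400; Unit 5B 4,339.07 → $4,300; Unit PH1 12,655.63 → $12,700.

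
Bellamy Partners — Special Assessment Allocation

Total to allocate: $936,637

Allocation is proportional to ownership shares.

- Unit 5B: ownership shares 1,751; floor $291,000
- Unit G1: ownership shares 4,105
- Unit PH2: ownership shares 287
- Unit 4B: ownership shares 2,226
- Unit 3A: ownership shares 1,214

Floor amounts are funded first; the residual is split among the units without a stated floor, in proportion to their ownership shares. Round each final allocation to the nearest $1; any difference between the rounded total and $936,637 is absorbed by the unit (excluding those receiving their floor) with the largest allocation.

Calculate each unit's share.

Fund the minimums — Unit 5B $291,000. Remaining pool $645,637.
Remaining pool split over remaining ownership shares 7,832: Unit G1 338,398.86 → $338,399; Unit PH2 23,659.07 → $23,659; Unit 4B 183,502.04 → $183,502; Unit 3A 100,077.03 → $100,077.

Unit 5B: $291,000; Unit G1: $338,399; Unit PH2: $23,659; Unit 4B: $183,502; Unit 3A: $100,077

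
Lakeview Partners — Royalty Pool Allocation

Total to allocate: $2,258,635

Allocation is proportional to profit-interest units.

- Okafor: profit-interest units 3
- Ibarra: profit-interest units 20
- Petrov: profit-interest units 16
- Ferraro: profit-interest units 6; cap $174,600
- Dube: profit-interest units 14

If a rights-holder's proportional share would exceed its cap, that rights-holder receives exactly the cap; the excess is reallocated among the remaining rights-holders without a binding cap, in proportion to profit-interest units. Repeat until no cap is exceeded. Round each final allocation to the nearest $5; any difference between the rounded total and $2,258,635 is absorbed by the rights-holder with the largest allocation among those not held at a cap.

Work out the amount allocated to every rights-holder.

Okafor: $117,965; Ibarra: $786,425; Petrov: $629,145; Ferraro: $174,600; Dube: $550,500

Sum of profit-interest units: 59.
Proportional shares (ignoring caps): Okafor 114,845.85; Ibarra 765,638.98; Petrov 612,511.19; Ferraro 229,691.69; Dube 535,947.29.
Capped: Ferraro ($174,600); remaining pool $2,084,035 reallocated over remaining profit-interest units 53.
Shares after redistribution: Okafor 117,964.25 → $117,965; Ibarra 786,428.30 → $786,430; Petrov 629,142.64 → $629,145; Dube 550,499.81 → $550,500.
Rounding difference −$5 applied to Ibarra → $786,425.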